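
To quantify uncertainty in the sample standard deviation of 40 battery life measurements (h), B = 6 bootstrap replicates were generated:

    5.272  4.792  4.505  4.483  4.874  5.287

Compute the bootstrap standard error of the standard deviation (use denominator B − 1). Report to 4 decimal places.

Bootstrap SE is the standard deviation of the 6 replicate standard deviations.
Mean of replicates: (5.272 + 4.792 + 4.505 + 4.483 + 4.874 + 5.287) / 6 = 29.21300 / 6 = 4.86883
Sum of squared deviations: (+0.40317)² + (−0.07683)² + (−0.36383)² + (−0.38583)² + (+0.00517)² + (+0.41817)² = 0.62458
Variance = 0.62458 / 5 = 0.12492
SE* = √0.12492

SE* = 0.3534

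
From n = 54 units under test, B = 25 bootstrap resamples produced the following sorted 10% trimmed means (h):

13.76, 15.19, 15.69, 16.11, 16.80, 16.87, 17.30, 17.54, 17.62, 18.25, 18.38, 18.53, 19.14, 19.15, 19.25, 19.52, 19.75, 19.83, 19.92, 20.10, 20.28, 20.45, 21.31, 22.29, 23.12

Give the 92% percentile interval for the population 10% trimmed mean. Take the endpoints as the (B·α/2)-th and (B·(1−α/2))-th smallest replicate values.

α = 0.08; lower rank = 25 × 0.040 = 1; upper rank = 25 × 0.960 = 24.
The 1st smallest replicate is 13.76; the 24th is 22.29.

(13.76, 22.29)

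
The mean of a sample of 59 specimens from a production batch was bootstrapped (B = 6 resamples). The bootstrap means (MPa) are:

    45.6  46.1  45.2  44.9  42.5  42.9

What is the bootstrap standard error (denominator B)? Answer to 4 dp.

SE* = 1.3524

Bootstrap SE is the standard deviation of the 6 replicate means.
Mean of replicates: (45.6 + 46.1 + 45.2 + 44.9 + 42.5 + 42.9) / 6 = 267.20000 / 6 = 44.53333
Sum of squared deviations: (+1.06667)² + (+1.56667)² + (+0.66667)² + (+0.36667)² + (−2.03333)² + (−1.63333)² = 10.97333
Variance = 10.97333 / 6 = 1.82889
SE* = √1.82889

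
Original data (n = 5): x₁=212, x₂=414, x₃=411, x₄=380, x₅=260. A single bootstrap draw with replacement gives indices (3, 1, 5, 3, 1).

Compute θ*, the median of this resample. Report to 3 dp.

Resample values: 411, 212, 260, 411, 212.
Sorted: 212, 212, 260, 411, 411
Median = middle value = 260.000

θ* = 260.000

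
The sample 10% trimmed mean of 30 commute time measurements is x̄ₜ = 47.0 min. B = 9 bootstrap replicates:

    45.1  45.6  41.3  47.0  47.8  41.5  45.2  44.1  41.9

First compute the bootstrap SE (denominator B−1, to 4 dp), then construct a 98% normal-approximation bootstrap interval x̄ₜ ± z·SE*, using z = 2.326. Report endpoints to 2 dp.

Mean of replicates = 44.3889; sum of squared deviations = 45.2489; SE* = √(45.2489/8) = 2.3783
Margin = 2.326 × 2.3783 = 5.532
Interval: 47.0 ± 5.532

(41.47, 52.53)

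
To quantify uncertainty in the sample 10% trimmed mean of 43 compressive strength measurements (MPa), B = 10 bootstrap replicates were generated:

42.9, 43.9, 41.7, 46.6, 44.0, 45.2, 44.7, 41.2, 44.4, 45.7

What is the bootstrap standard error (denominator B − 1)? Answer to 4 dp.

SE* = 1.7023

Bootstrap SE is the standard deviation of the 10 replicate 10% trimmed means.
Mean of replicates: (42.9 + 43.9 + 41.7 + 46.6 + 44.0 + 45.2 + 44.7 + 41.2 + 44.4 + 45.7) / 10 = 440.30000 / 10 = 44.03000
Sum of squared deviations: (−1.13000)² + (−0.13000)² + (−2.33000)² + (+2.57000)² + (−0.03000)² + (+1.17000)² + (+0.67000)² + (−2.83000)² + (+0.37000)² + (+1.67000)² = 26.08100
Variance = 26.08100 / 9 = 2.89789
SE* = √2.89789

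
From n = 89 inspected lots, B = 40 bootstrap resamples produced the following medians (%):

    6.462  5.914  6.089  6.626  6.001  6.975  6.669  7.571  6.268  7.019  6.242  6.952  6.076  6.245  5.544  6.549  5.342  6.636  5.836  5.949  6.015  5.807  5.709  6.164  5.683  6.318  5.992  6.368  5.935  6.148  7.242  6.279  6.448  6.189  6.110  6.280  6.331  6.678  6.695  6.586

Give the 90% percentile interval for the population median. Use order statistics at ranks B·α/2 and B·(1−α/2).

(5.544, 7.019)

Sorted replicates: 5.342, 5.544, 5.683, 5.709, 5.807, 5.836, 5.914, 5.935, 5.949, 5.992, 6.001, 6.015, 6.076, 6.089, 6.110, 6.148, 6.164, 6.189, 6.242, 6.245, 6.268, 6.279, 6.280, 6.318, 6.331, 6.368, 6.448, 6.462, 6.549, 6.586, 6.626, 6.636, 6.669, 6.678, 6.695, 6.952, 6.975, 7.019, 7.242, 7.571
α = 0.10; lower rank = 40 × 0.050 = 2; upper rank = 40 × 0.950 = 38.
The 2nd smallest replicate is 5.544; the 38th is 7.019.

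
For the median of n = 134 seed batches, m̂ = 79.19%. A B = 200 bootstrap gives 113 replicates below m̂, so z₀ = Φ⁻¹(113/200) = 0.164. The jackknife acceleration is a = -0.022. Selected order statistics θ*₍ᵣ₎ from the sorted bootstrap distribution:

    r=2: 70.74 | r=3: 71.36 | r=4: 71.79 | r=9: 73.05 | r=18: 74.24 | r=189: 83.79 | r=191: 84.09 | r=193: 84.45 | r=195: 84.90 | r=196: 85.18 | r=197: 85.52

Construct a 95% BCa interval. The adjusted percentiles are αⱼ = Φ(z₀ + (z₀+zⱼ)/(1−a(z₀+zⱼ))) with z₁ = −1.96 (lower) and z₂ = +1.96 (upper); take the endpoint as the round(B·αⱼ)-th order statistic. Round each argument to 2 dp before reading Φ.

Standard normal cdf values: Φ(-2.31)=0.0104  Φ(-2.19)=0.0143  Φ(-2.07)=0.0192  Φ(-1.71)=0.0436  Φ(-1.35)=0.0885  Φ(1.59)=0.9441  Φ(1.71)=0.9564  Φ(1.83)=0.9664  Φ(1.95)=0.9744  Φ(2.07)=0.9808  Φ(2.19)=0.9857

(73.05, 85.52)

Lower: z₀ + z₁ = 0.164 + (-1.960) = -1.796; 1 − a(z₀+z₁) = 1 − (-0.022)(-1.796) = 0.9605; argument = 0.164 + (-1.796)/0.9605 = -1.7059 → -1.71.
α₁ = Φ(-1.71) = 0.0436; rank = round(200 × 0.0436) = 9; θ*₍9₎ = 73.05.
Upper: z₀ + z₂ = 2.124; 1 − a(z₀+z₂) = 1.0467; argument = 2.1932 → 2.19; α₂ = 0.9857; rank = 197; θ*₍197₎ = 85.52.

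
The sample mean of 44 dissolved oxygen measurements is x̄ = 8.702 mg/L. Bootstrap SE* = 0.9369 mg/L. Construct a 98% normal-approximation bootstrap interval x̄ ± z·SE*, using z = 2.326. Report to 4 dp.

Margin = 2.326 × 0.9369 = 2.17923
Interval: 8.702 ± 2.17923

(6.5228, 10.8812)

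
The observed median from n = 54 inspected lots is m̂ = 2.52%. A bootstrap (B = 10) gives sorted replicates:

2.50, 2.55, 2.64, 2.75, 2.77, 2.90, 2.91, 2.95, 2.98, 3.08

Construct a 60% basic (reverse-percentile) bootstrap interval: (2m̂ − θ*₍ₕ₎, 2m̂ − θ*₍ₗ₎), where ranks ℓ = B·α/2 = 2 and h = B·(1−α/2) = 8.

Percentile endpoints at ranks 2 and 8: θ*₍2₎ = 2.55, θ*₍8₎ = 2.95.
Basic interval reflects these around m̂:
  lower = 2 × 2.52 − 2.95 = 2.09
  upper = 2 × 2.52 − 2.55 = 2.49

(2.09, 2.49)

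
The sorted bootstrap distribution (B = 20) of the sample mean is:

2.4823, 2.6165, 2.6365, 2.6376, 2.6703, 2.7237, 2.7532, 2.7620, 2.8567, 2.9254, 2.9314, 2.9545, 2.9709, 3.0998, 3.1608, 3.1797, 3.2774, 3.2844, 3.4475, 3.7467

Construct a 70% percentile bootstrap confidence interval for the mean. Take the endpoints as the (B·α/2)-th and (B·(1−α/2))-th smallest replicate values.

(2.6365, 3.2774)

α = 0.30; lower rank = 20 × 0.150 = 3; upper rank = 20 × 0.850 = 17.
The 3rd smallest replicate is 2.6365; the 17th is 3.2774.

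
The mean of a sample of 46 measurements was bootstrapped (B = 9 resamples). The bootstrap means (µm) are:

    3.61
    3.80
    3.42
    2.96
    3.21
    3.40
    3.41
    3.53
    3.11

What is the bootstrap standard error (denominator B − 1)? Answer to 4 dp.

Bootstrap SE is the standard deviation of the 9 replicate means.
Mean of replicates: (3.61 + 3.80 + 3.42 + 2.96 + 3.21 + 3.40 + 3.41 + 3.53 + 3.11) / 9 = 30.45000 / 9 = 3.38333
Sum of squared deviations: (+0.22667)² + (+0.41667)² + (+0.03667)² + (−0.42333)² + (−0.17333)² + (+0.01667)² + (+0.02667)² + (+0.14667)² + (−0.27333)² = 0.53280
Variance = 0.53280 / 8 = 0.06660
SE* = √0.06660

SE* = 0.2581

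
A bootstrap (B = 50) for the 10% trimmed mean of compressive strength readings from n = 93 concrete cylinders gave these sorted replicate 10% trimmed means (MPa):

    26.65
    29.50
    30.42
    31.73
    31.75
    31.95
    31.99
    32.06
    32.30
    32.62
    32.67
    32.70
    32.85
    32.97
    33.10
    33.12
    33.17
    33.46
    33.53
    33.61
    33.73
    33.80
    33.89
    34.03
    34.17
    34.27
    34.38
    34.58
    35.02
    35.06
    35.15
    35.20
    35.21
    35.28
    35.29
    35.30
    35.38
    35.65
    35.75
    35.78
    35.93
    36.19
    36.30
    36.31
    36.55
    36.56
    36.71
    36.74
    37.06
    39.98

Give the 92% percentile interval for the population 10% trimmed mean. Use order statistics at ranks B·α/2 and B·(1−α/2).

(29.50, 36.74)

α = 0.08; lower rank = 50 × 0.040 = 2; upper rank = 50 × 0.960 = 48.
The 2nd smallest replicate is 29.50; the 48th is 36.74.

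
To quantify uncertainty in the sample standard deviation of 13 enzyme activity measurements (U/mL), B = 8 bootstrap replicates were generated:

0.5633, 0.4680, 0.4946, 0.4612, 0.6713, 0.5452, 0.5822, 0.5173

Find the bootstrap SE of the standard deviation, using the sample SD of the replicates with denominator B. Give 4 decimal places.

SE* = 0.0647

Bootstrap SE is the standard deviation of the 8 replicate standard deviations.
Mean of replicates: (0.5633 + 0.4680 + 0.4946 + 0.4612 + 0.6713 + 0.5452 + 0.5822 + 0.5173) / 8 = 4.30310 / 8 = 0.53789
Sum of squared deviations: (+0.02541)² + (−0.06989)² + (−0.04329)² + (−0.07669)² + (+0.13341)² + (+0.00731)² + (+0.04431)² + (−0.02059)² = 0.03352
Variance = 0.03352 / 8 = 0.00419
SE* = √0.00419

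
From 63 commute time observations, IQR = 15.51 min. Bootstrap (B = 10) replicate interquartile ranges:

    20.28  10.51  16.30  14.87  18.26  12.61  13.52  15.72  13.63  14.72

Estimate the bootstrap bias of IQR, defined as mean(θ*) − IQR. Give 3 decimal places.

bias = −0.468

mean(θ*) = (20.28 + 10.51 + 16.30 + 14.87 + 18.26 + 12.61 + 13.52 + 15.72 + 13.63 + 14.72) / 10 = 15.0420
bias = 15.0420 − 15.51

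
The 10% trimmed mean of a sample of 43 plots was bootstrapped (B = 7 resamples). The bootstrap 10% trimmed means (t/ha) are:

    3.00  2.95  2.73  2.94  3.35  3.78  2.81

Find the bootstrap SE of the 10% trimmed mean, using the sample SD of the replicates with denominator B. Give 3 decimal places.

Bootstrap SE is the standard deviation of the 7 replicate 10% trimmed means.
Mean of replicates: (3.00 + 2.95 + 2.73 + 2.94 + 3.35 + 3.78 + 2.81) / 7 = 21.5600 / 7 = 3.0800
Sum of squared deviations: (−0.0800)² + (−0.1300)² + (−0.3500)² + (−0.1400)² + (+0.2700)² + (+0.7000)² + (−0.2700)² = 0.8012
Variance = 0.8012 / 7 = 0.1145
SE* = √0.1145

SE* = 0.338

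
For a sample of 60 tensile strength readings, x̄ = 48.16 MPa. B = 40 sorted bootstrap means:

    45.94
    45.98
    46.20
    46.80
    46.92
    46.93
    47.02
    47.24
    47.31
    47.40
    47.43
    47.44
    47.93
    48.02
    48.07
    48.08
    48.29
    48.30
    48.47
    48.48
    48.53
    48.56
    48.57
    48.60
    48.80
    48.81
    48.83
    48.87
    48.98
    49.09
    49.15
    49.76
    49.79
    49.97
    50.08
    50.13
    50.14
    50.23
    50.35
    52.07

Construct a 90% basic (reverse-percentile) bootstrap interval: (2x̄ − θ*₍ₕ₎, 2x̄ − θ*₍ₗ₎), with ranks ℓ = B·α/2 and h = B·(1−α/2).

(46.09, 50.34)

Percentile endpoints at ranks 2 and 38: θ*₍2₎ = 45.98, θ*₍38₎ = 50.23.
Basic interval reflects these around x̄:
  lower = 2 × 48.16 − 50.23 = 46.09
  upper = 2 × 48.16 − 45.98 = 50.34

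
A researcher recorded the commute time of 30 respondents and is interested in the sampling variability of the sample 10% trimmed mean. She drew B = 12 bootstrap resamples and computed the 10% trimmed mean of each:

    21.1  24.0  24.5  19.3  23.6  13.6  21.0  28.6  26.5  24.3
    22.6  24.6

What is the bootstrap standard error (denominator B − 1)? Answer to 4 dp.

SE* = 3.8240

Bootstrap SE is the standard deviation of the 12 replicate 10% trimmed means.
Mean of replicates: (21.1 + 24.0 + 24.5 + 19.3 + 23.6 + 13.6 + 21.0 + 28.6 + 26.5 + 24.3 + 22.6 + 24.6) / 12 = 273.70000 / 12 = 22.80833
Sum of squared deviations: (−1.70833)² + (+1.19167)² + (+1.69167)² + (−3.50833)² + (+0.79167)² + (−9.20833)² + (−1.80833)² + (+5.79167)² + (+3.69167)² + (+1.49167)² + (−0.20833)² + (+1.79167)² = 160.84917
Variance = 160.84917 / 11 = 14.62265
SE* = √14.62265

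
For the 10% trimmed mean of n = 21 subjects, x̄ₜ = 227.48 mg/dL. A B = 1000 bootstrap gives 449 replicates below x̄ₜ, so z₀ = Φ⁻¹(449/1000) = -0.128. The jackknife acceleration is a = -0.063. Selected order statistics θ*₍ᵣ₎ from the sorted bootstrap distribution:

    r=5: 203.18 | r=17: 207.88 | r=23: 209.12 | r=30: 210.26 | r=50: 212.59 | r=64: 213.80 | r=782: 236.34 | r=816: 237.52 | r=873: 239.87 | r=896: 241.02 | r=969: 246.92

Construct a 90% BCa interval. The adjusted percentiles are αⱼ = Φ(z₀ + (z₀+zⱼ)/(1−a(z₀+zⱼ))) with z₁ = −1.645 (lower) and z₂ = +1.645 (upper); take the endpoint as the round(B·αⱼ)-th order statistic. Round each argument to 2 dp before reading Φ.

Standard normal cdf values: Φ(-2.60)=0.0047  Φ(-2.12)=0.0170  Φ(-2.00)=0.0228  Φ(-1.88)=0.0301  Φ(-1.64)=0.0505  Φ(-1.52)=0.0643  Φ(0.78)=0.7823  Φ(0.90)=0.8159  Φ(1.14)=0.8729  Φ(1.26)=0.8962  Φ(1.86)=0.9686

(207.88, 241.02)

Lower: z₀ + z₁ = -0.128 + (-1.645) = -1.773; 1 − a(z₀+z₁) = 1 − (-0.063)(-1.773) = 0.8883; argument = -0.128 + (-1.773)/0.8883 = -2.1239 → -2.12.
α₁ = Φ(-2.12) = 0.0170; rank = round(1000 × 0.0170) = 17; θ*₍17₎ = 207.88.
Upper: z₀ + z₂ = 1.517; 1 − a(z₀+z₂) = 1.0956; argument = 1.2567 → 1.26; α₂ = 0.8962; rank = 896; θ*₍896₎ = 241.02.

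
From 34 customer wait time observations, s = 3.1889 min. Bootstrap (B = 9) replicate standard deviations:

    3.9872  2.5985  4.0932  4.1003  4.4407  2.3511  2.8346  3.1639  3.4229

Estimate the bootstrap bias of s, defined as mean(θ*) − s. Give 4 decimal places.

mean(θ*) = (3.9872 + 2.5985 + 4.0932 + 4.1003 + 4.4407 + 2.3511 + 2.8346 + 3.1639 + 3.4229) / 9 = 3.44360
bias = 3.44360 − 3.1889

bias = +0.2547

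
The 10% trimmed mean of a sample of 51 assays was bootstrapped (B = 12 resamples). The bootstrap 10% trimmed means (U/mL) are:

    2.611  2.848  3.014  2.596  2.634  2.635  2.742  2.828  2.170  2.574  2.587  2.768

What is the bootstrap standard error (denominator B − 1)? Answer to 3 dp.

SE* = 0.206

Bootstrap SE is the standard deviation of the 12 replicate 10% trimmed means.
Mean of replicates: (2.611 + 2.848 + 3.014 + 2.596 + 2.634 + 2.635 + 2.742 + 2.828 + 2.170 + 2.574 + 2.587 + 2.768) / 12 = 32.0070 / 12 = 2.6672
Sum of squared deviations: (−0.0562)² + (+0.1808)² + (+0.3468)² + (−0.0712)² + (−0.0332)² + (−0.0322)² + (+0.0748)² + (+0.1608)² + (−0.4972)² + (−0.0932)² + (−0.0802)² + (+0.1008)² = 0.4673
Variance = 0.4673 / 11 = 0.0425
SE* = √0.0425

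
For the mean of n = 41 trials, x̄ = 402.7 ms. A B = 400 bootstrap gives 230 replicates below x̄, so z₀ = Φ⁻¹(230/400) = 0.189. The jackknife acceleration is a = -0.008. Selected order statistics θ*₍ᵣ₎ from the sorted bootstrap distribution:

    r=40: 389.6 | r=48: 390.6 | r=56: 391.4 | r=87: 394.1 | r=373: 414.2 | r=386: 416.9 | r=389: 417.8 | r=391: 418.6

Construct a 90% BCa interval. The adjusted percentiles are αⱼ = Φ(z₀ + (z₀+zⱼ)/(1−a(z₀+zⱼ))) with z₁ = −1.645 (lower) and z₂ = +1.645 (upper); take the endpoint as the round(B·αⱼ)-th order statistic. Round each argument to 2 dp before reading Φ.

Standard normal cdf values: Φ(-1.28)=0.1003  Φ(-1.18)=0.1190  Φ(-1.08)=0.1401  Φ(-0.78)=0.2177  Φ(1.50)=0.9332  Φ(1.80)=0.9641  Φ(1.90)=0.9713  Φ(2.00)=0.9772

Lower: z₀ + z₁ = 0.189 + (-1.645) = -1.456; 1 − a(z₀+z₁) = 1 − (-0.008)(-1.456) = 0.9884; argument = 0.189 + (-1.456)/0.9884 = -1.2842 → -1.28.
α₁ = Φ(-1.28) = 0.1003; rank = round(400 × 0.1003) = 40; θ*₍40₎ = 389.6.
Upper: z₀ + z₂ = 1.834; 1 − a(z₀+z₂) = 1.0147; argument = 1.9965 → 2.00; α₂ = 0.9772; rank = 391; θ*₍391₎ = 418.6.

(389.6, 418.6)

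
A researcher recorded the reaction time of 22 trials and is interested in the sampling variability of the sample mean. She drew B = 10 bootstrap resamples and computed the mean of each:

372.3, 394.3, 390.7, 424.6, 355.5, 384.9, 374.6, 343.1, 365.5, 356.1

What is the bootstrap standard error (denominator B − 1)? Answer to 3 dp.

SE* = 23.609

Bootstrap SE is the standard deviation of the 10 replicate means.
Mean of replicates: (372.3 + 394.3 + 390.7 + 424.6 + 355.5 + 384.9 + 374.6 + 343.1 + 365.5 + 356.1) / 10 = 3761.6000 / 10 = 376.1600
Sum of squared deviations: (−3.8600)² + (+18.1400)² + (+14.5400)² + (+48.4400)² + (−20.6600)² + (+8.7400)² + (−1.5600)² + (−33.0600)² + (−10.6600)² + (−20.0600)² = 5016.4640
Variance = 5016.4640 / 9 = 557.3849
SE* = √557.3849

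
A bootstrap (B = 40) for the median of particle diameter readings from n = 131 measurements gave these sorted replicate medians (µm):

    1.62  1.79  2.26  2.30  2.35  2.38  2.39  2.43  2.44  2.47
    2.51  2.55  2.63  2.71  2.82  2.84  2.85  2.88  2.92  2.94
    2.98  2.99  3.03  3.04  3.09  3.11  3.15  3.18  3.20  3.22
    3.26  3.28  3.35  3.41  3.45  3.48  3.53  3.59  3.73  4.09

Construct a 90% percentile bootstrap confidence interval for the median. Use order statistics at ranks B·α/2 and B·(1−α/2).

α = 0.10; lower rank = 40 × 0.050 = 2; upper rank = 40 × 0.950 = 38.
The 2nd smallest replicate is 1.79; the 38th is 3.59.

(1.79, 3.59)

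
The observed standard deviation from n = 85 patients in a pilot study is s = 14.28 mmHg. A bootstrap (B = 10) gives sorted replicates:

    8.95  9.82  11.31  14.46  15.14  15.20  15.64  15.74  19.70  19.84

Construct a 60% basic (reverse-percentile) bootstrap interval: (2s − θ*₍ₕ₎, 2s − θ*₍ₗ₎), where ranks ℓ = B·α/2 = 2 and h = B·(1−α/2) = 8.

Percentile endpoints at ranks 2 and 8: θ*₍2₎ = 9.82, θ*₍8₎ = 15.74.
Basic interval reflects these around s:
  lower = 2 × 14.28 − 15.74 = 12.82
  upper = 2 × 14.28 − 9.82 = 18.74

(12.82, 18.74)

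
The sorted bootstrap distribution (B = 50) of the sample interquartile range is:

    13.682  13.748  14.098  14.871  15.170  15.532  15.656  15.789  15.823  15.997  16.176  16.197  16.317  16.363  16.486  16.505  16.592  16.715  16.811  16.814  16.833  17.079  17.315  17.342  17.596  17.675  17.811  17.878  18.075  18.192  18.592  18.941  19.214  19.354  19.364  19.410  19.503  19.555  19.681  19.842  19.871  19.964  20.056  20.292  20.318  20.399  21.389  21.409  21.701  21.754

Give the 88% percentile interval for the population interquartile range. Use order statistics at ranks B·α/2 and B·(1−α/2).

α = 0.12; lower rank = 50 × 0.060 = 3; upper rank = 50 × 0.940 = 47.
The 3rd smallest replicate is 14.098; the 47th is 21.389.

(14.098, 21.389)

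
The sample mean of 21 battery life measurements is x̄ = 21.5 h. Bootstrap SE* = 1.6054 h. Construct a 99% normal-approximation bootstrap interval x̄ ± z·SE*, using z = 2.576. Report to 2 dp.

Margin = 2.576 × 1.6054 = 4.136
Interval: 21.5 ± 4.136

(17.36, 25.64)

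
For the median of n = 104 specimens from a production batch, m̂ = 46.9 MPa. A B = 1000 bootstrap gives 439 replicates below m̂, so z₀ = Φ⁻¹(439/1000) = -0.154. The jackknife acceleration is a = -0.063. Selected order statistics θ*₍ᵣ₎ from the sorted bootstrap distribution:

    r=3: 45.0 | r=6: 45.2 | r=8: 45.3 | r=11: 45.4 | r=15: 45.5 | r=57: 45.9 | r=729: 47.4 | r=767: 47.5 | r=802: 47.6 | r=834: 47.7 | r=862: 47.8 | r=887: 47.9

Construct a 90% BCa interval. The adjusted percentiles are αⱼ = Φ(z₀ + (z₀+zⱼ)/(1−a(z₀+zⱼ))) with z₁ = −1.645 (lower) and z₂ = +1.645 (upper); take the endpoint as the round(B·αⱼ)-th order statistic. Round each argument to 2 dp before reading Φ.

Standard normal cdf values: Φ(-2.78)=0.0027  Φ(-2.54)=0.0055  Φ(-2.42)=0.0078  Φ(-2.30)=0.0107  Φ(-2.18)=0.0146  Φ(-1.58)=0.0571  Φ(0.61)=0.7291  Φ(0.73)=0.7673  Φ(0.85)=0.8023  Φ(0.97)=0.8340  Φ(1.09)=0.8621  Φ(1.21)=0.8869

(45.5, 47.9)

Lower: z₀ + z₁ = -0.154 + (-1.645) = -1.799; 1 − a(z₀+z₁) = 1 − (-0.063)(-1.799) = 0.8867; argument = -0.154 + (-1.799)/0.8867 = -2.1830 → -2.18.
α₁ = Φ(-2.18) = 0.0146; rank = round(1000 × 0.0146) = 15; θ*₍15₎ = 45.5.
Upper: z₀ + z₂ = 1.491; 1 − a(z₀+z₂) = 1.0939; argument = 1.2090 → 1.21; α₂ = 0.8869; rank = 887; θ*₍887₎ = 47.9.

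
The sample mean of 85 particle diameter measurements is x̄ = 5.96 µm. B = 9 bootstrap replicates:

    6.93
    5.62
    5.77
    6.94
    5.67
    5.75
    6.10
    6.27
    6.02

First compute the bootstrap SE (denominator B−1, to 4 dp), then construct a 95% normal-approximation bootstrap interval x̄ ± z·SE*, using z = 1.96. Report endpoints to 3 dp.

Mean of replicates = 6.1189; sum of squared deviations = 2.0733; SE* = √(2.0733/8) = 0.5091
Margin = 1.96 × 0.5091 = 0.9978
Interval: 5.96 ± 0.9978

(4.962, 6.958)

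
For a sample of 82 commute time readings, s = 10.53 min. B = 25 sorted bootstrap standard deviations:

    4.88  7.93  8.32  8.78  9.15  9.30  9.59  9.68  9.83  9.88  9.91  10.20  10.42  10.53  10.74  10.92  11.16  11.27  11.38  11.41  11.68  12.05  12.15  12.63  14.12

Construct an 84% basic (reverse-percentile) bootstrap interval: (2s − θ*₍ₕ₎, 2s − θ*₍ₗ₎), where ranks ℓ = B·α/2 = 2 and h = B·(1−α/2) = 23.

Percentile endpoints at ranks 2 and 23: θ*₍2₎ = 7.93, θ*₍23₎ = 12.15.
Basic interval reflects these around s:
  lower = 2 × 10.53 − 12.15 = 8.91
  upper = 2 × 10.53 − 7.93 = 13.13

(8.91, 13.13)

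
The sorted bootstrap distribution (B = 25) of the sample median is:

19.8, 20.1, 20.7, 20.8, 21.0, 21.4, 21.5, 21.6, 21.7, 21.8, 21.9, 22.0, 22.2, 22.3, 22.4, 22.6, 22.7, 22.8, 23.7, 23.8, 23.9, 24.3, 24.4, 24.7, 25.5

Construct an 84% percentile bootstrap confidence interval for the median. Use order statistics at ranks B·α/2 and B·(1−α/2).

α = 0.16; lower rank = 25 × 0.080 = 2; upper rank = 25 × 0.920 = 23.
The 2nd smallest replicate is 20.1; the 23rd is 24.4.

(20.1, 24.4)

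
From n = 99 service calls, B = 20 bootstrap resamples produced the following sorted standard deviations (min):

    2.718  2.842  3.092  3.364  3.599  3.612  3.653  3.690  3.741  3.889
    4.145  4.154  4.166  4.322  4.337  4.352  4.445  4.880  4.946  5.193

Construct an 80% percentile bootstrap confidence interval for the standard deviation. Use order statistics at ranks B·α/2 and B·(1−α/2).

α = 0.20; lower rank = 20 × 0.100 = 2; upper rank = 20 × 0.900 = 18.
The 2nd smallest replicate is 2.842; the 18th is 4.880.

(2.842, 4.880)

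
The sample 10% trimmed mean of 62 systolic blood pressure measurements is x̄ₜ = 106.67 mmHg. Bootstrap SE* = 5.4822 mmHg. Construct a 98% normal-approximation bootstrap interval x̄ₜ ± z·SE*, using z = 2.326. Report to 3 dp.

(93.918, 119.422)

Margin = 2.326 × 5.4822 = 12.7516
Interval: 106.67 ± 12.7516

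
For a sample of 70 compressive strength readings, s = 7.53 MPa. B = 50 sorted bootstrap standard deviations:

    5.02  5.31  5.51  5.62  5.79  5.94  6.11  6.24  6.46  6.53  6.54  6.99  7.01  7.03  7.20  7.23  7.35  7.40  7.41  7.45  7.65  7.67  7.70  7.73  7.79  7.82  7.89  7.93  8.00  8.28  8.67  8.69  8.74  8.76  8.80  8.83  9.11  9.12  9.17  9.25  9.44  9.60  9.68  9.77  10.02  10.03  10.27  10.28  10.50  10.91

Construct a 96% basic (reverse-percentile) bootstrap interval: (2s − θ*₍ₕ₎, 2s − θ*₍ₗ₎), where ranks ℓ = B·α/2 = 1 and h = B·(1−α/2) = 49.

Percentile endpoints at ranks 1 and 49: θ*₍1₎ = 5.02, θ*₍49₎ = 10.50.
Basic interval reflects these around s:
  lower = 2 × 7.53 − 10.50 = 4.56
  upper = 2 × 7.53 − 5.02 = 10.04

(4.56, 10.04)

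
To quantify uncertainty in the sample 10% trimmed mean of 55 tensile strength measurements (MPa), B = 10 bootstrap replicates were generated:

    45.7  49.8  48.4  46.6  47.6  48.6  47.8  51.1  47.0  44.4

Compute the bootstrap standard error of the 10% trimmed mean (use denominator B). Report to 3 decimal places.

SE* = 1.841

Bootstrap SE is the standard deviation of the 10 replicate 10% trimmed means.
Mean of replicates: (45.7 + 49.8 + 48.4 + 46.6 + 47.6 + 48.6 + 47.8 + 51.1 + 47.0 + 44.4) / 10 = 477.0000 / 10 = 47.7000
Sum of squared deviations: (−2.0000)² + (+2.1000)² + (+0.7000)² + (−1.1000)² + (−0.1000)² + (+0.9000)² + (+0.1000)² + (+3.4000)² + (−0.7000)² + (−3.3000)² = 33.8800
Variance = 33.8800 / 10 = 3.3880
SE* = √3.3880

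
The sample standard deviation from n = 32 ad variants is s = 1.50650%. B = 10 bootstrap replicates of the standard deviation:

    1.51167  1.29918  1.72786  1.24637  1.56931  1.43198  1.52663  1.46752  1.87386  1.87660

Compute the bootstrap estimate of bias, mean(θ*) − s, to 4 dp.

bias = +0.0466

mean(θ*) = (1.51167 + 1.29918 + 1.72786 + 1.24637 + 1.56931 + 1.43198 + 1.52663 + 1.46752 + 1.87386 + 1.87660) / 10 = 1.55310
bias = 1.55310 − 1.50650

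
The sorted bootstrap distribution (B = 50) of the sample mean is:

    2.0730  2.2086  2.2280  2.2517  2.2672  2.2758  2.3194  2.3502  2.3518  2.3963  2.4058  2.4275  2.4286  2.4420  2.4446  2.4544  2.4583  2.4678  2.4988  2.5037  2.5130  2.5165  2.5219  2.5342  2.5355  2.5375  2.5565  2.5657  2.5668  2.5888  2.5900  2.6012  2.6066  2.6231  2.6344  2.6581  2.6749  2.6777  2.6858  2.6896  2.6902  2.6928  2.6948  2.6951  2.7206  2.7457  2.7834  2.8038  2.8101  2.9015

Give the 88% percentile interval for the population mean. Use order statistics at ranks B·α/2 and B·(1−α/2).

α = 0.12; lower rank = 50 × 0.060 = 3; upper rank = 50 × 0.940 = 47.
The 3rd smallest replicate is 2.2280; the 47th is 2.7834.

(2.2280, 2.7834)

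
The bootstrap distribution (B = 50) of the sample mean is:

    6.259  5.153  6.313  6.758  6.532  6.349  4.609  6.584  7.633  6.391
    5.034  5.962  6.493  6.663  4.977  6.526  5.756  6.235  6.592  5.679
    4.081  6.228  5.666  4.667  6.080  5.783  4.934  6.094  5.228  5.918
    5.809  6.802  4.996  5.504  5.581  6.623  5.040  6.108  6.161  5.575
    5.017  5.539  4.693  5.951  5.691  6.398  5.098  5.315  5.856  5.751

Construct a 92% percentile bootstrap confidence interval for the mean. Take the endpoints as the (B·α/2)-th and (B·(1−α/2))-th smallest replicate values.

(4.609, 6.758)

Sorted replicates: 4.081, 4.609, 4.667, 4.693, 4.934, 4.977, 4.996, 5.017, 5.034, 5.040, 5.098, 5.153, 5.228, 5.315, 5.504, 5.539, 5.575, 5.581, 5.666, 5.679, 5.691, 5.751, 5.756, 5.783, 5.809, 5.856, 5.918, 5.951, 5.962, 6.080, 6.094, 6.108, 6.161, 6.228, 6.235, 6.259, 6.313, 6.349, 6.391, 6.398, 6.493, 6.526, 6.532, 6.584, 6.592, 6.623, 6.663, 6.758, 6.802, 7.633
α = 0.08; lower rank = 50 × 0.040 = 2; upper rank = 50 × 0.960 = 48.
The 2nd smallest replicate is 4.609; the 48th is 6.758.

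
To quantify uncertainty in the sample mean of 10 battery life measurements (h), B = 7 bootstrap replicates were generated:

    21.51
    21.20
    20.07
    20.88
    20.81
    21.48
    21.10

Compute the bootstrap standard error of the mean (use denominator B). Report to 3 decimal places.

Bootstrap SE is the standard deviation of the 7 replicate means.
Mean of replicates: (21.51 + 21.20 + 20.07 + 20.88 + 20.81 + 21.48 + 21.10) / 7 = 147.0500 / 7 = 21.0071
Sum of squared deviations: (+0.5029)² + (+0.1929)² + (−0.9371)² + (−0.1271)² + (−0.1971)² + (+0.4729)² + (+0.0929)² = 1.4555
Variance = 1.4555 / 7 = 0.2079
SE* = √0.2079

SE* = 0.456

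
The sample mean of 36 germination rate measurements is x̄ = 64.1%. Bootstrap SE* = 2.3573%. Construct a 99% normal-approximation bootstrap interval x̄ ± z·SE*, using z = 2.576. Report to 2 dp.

Margin = 2.576 × 2.3573 = 6.072
Interval: 64.1 ± 6.072

(58.03, 70.17)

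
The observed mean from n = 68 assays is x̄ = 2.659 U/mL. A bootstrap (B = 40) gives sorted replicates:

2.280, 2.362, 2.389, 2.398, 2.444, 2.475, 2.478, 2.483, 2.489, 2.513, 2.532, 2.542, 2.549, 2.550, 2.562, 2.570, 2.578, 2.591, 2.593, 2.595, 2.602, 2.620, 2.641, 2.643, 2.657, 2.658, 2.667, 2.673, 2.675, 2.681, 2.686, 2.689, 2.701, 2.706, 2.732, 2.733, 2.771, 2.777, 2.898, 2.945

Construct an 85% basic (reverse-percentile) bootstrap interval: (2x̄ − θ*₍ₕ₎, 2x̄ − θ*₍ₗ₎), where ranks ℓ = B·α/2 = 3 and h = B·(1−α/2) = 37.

(2.547, 2.929)

Percentile endpoints at ranks 3 and 37: θ*₍3₎ = 2.389, θ*₍37₎ = 2.771.
Basic interval reflects these around x̄:
  lower = 2 × 2.659 − 2.771 = 2.547
  upper = 2 × 2.659 − 2.389 = 2.929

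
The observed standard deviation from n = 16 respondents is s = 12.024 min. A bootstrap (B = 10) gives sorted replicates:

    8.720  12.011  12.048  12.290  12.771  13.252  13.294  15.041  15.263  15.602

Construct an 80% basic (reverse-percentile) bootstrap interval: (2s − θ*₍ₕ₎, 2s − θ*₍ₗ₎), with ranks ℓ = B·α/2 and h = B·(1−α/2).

Percentile endpoints at ranks 1 and 9: θ*₍1₎ = 8.720, θ*₍9₎ = 15.263.
Basic interval reflects these around s:
  lower = 2 × 12.024 − 15.263 = 8.785
  upper = 2 × 12.024 − 8.720 = 15.328

(8.785, 15.328)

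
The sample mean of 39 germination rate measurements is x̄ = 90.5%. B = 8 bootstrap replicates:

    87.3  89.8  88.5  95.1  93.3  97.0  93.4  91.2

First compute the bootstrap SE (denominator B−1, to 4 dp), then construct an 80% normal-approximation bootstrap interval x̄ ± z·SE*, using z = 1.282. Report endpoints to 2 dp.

(86.22, 94.78)

Mean of replicates = 91.9500; sum of squared deviations = 78.0600; SE* = √(78.0600/7) = 3.3394
Margin = 1.282 × 3.3394 = 4.281
Interval: 90.5 ± 4.281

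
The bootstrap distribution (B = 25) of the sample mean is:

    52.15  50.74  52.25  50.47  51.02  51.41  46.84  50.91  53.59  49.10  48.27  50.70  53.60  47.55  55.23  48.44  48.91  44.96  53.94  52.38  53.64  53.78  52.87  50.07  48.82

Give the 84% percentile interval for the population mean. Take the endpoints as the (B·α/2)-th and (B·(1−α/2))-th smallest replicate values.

(46.84, 53.78)

Sorted replicates: 44.96, 46.84, 47.55, 48.27, 48.44, 48.82, 48.91, 49.10, 50.07, 50.47, 50.70, 50.74, 50.91, 51.02, 51.41, 52.15, 52.25, 52.38, 52.87, 53.59, 53.60, 53.64, 53.78, 53.94, 55.23
α = 0.16; lower rank = 25 × 0.080 = 2; upper rank = 25 × 0.920 = 23.
The 2nd smallest replicate is 46.84; the 23rd is 53.78.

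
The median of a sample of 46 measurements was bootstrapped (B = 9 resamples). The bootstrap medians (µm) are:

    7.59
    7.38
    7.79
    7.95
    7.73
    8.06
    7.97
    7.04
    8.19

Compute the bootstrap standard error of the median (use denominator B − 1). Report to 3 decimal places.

SE* = 0.362

Bootstrap SE is the standard deviation of the 9 replicate medians.
Mean of replicates: (7.59 + 7.38 + 7.79 + 7.95 + 7.73 + 8.06 + 7.97 + 7.04 + 8.19) / 9 = 69.7000 / 9 = 7.7444
Sum of squared deviations: (−0.1544)² + (−0.3644)² + (+0.0456)² + (+0.2056)² + (−0.0144)² + (+0.3156)² + (+0.2256)² + (−0.7044)² + (+0.4456)² = 1.0464
Variance = 1.0464 / 8 = 0.1308
SE* = √0.1308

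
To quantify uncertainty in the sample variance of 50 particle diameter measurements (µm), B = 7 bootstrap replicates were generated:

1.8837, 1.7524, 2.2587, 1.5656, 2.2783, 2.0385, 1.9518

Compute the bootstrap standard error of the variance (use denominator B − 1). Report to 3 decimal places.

SE* = 0.259

Bootstrap SE is the standard deviation of the 7 replicate variances.
Mean of replicates: (1.8837 + 1.7524 + 2.2587 + 1.5656 + 2.2783 + 2.0385 + 1.9518) / 7 = 13.72900 / 7 = 1.96129
Sum of squared deviations: (−0.07759)² + (−0.20889)² + (+0.29741)² + (−0.39569)² + (+0.31701)² + (+0.07721)² + (−0.00949)² = 0.40123
Variance = 0.40123 / 6 = 0.06687
SE* = √0.06687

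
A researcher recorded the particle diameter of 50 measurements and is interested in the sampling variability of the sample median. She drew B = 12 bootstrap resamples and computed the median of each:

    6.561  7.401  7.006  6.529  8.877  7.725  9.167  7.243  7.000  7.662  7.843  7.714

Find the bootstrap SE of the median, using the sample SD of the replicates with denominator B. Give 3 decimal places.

Bootstrap SE is the standard deviation of the 12 replicate medians.
Mean of replicates: (6.561 + 7.401 + 7.006 + 6.529 + 8.877 + 7.725 + 9.167 + 7.243 + 7.000 + 7.662 + 7.843 + 7.714) / 12 = 90.7280 / 12 = 7.5607
Sum of squared deviations: (−0.9997)² + (−0.1597)² + (−0.5547)² + (−1.0317)² + (+1.3163)² + (+0.1643)² + (+1.6063)² + (−0.3177)² + (−0.5607)² + (+0.1013)² + (+0.2823)² + (+0.1533)² = 7.2656
Variance = 7.2656 / 12 = 0.6055
SE* = √0.6055

SE* = 0.778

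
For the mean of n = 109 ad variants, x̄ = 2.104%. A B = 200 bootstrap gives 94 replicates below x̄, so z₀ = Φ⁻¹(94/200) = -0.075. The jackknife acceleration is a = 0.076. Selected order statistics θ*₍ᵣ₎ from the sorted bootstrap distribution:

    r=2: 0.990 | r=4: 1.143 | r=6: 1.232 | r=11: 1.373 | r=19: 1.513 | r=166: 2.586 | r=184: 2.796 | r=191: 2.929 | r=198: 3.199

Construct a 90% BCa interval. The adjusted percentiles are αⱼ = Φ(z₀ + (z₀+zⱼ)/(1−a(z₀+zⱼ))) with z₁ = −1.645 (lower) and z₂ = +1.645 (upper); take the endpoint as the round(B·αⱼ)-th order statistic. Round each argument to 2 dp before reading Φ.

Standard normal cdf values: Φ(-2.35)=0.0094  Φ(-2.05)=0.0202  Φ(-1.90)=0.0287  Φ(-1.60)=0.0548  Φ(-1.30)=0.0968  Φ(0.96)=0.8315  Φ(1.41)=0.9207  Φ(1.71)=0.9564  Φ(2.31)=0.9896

Lower: z₀ + z₁ = -0.075 + (-1.645) = -1.720; 1 − a(z₀+z₁) = 1 − (0.076)(-1.720) = 1.1307; argument = -0.075 + (-1.720)/1.1307 = -1.5962 → -1.60.
α₁ = Φ(-1.60) = 0.0548; rank = round(200 × 0.0548) = 11; θ*₍11₎ = 1.373.
Upper: z₀ + z₂ = 1.570; 1 − a(z₀+z₂) = 0.8807; argument = 1.7077 → 1.71; α₂ = 0.9564; rank = 191; θ*₍191₎ = 2.929.

(1.373, 2.929)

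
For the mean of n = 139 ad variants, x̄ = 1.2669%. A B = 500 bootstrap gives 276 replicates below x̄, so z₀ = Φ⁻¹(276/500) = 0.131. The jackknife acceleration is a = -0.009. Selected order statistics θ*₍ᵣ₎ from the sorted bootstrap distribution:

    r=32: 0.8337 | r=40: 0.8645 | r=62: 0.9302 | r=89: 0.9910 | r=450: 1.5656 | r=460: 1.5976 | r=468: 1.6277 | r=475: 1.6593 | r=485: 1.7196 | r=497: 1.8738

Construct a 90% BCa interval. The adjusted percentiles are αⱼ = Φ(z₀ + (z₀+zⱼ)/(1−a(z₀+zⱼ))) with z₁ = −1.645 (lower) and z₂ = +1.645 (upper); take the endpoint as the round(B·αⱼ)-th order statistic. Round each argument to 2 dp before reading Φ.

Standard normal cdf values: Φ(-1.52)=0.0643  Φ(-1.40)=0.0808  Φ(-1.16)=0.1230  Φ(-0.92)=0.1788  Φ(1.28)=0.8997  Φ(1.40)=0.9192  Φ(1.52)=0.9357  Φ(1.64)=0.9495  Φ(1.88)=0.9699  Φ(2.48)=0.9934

(0.8645, 1.7196)

Lower: z₀ + z₁ = 0.131 + (-1.645) = -1.514; 1 − a(z₀+z₁) = 1 − (-0.009)(-1.514) = 0.9864; argument = 0.131 + (-1.514)/0.9864 = -1.4039 → -1.40.
α₁ = Φ(-1.40) = 0.0808; rank = round(500 × 0.0808) = 40; θ*₍40₎ = 0.8645.
Upper: z₀ + z₂ = 1.776; 1 − a(z₀+z₂) = 1.0160; argument = 1.8791 → 1.88; α₂ = 0.9699; rank = 485; θ*₍485₎ = 1.7196.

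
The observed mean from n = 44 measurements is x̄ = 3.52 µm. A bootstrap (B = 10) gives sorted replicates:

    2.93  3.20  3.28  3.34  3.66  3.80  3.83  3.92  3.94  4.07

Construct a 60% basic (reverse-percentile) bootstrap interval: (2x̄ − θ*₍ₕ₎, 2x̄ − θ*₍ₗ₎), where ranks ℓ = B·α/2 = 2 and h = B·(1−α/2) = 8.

Percentile endpoints at ranks 2 and 8: θ*₍2₎ = 3.20, θ*₍8₎ = 3.92.
Basic interval reflects these around x̄:
  lower = 2 × 3.52 − 3.92 = 3.12
  upper = 2 × 3.52 − 3.20 = 3.84

(3.12, 3.84)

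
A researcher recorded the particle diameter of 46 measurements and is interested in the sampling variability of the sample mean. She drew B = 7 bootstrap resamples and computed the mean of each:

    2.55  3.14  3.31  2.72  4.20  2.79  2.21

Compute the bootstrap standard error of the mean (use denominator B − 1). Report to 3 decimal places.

SE* = 0.646

Bootstrap SE is the standard deviation of the 7 replicate means.
Mean of replicates: (2.55 + 3.14 + 3.31 + 2.72 + 4.20 + 2.79 + 2.21) / 7 = 20.9200 / 7 = 2.9886
Sum of squared deviations: (−0.4386)² + (+0.1514)² + (+0.3214)² + (−0.2686)² + (+1.2114)² + (−0.1986)² + (−0.7786)² = 2.5039
Variance = 2.5039 / 6 = 0.4173
SE* = √0.4173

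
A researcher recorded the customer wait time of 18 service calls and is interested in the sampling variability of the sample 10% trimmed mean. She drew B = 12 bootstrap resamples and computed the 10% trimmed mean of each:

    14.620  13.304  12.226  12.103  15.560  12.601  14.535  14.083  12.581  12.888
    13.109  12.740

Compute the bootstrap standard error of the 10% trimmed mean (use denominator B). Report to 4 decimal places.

SE* = 1.0430

Bootstrap SE is the standard deviation of the 12 replicate 10% trimmed means.
Mean of replicates: (14.620 + 13.304 + 12.226 + 12.103 + 15.560 + 12.601 + 14.535 + 14.083 + 12.581 + 12.888 + 13.109 + 12.740) / 12 = 160.35000 / 12 = 13.36250
Sum of squared deviations: (+1.25750)² + (−0.05850)² + (−1.13650)² + (−1.25950)² + (+2.19750)² + (−0.76150)² + (+1.17250)² + (+0.72050)² + (−0.78150)² + (−0.47450)² + (−0.25350)² + (−0.62250)² = 13.05313
Variance = 13.05313 / 12 = 1.08776
SE* = √1.08776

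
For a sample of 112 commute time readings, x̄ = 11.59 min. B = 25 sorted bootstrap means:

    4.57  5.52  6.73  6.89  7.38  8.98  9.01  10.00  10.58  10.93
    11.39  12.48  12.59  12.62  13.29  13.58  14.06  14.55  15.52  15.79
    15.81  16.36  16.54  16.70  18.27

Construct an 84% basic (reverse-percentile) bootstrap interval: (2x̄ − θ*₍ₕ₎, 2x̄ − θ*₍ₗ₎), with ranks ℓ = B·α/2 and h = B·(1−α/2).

(6.64, 17.66)

Percentile endpoints at ranks 2 and 23: θ*₍2₎ = 5.52, θ*₍23₎ = 16.54.
Basic interval reflects these around x̄:
  lower = 2 × 11.59 − 16.54 = 6.64
  upper = 2 × 11.59 − 5.52 = 17.66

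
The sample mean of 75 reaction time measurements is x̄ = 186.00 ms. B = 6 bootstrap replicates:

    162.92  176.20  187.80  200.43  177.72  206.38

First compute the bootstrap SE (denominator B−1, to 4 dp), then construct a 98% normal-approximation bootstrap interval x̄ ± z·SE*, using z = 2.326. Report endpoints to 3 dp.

(148.198, 223.802)

Mean of replicates = 185.2417; sum of squared deviations = 1320.6437; SE* = √(1320.6437/5) = 16.2520
Margin = 2.326 × 16.2520 = 37.8022
Interval: 186.00 ± 37.8022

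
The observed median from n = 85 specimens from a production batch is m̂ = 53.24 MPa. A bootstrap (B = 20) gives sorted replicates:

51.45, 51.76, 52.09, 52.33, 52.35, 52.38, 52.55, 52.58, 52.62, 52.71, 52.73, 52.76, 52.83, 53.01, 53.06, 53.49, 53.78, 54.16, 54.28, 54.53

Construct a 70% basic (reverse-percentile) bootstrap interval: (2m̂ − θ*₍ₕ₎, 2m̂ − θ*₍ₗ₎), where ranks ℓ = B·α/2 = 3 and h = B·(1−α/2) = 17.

(52.70, 54.39)

Percentile endpoints at ranks 3 and 17: θ*₍3₎ = 52.09, θ*₍17₎ = 53.78.
Basic interval reflects these around m̂:
  lower = 2 × 53.24 − 53.78 = 52.70
  upper = 2 × 53.24 − 52.09 = 54.39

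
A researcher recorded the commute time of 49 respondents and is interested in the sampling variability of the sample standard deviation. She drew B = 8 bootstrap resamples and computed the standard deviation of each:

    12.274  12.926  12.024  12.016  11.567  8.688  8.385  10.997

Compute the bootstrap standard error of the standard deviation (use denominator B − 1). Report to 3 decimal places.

SE* = 1.683

Bootstrap SE is the standard deviation of the 8 replicate standard deviations.
Mean of replicates: (12.274 + 12.926 + 12.024 + 12.016 + 11.567 + 8.688 + 8.385 + 10.997) / 8 = 88.8770 / 8 = 11.1096
Sum of squared deviations: (+1.1644)² + (+1.8164)² + (+0.9144)² + (+0.9064)² + (+0.4574)² + (−2.4216)² + (−2.7246)² + (−0.1126)² = 19.8223
Variance = 19.8223 / 7 = 2.8318
SE* = √2.8318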